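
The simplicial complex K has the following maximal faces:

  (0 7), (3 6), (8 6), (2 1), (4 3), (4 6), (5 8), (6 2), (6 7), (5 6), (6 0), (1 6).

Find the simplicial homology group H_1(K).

H_1 = Z^4.

K has 9 vertices, 12 edges.
rank ∂_1 = 8, rank ∂_2 = 0 ⇒ b_1 = 12 − 8 − 0 = 4. So H_1 = Z^4.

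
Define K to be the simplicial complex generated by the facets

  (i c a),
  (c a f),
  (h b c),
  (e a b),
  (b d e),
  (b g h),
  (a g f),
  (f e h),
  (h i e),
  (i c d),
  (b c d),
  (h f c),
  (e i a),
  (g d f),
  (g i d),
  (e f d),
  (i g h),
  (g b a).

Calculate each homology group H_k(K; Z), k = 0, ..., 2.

H_0 = Z,  H_1 = Z^2,  H_2 = Z.

We work with the vertex ordering a < b < c < d < e < f < g < h < i. The simplices of K, each written with vertices in increasing order, are:

  0-simplices (9): a, b, c, d, e, f, g, h, i
  1-simplices (27): ab, ac, ae, af, ag, ai, bc, bd, be, bg, bh, cd, cf, ch, ci, de, df, dg, di, ef, eh, ei, fg, fh, gh, gi, hi
  2-simplices (18): abe, abg, acf, aci, aei, afg, bcd, bch, bde, bgh, cdi, cfh, def, dfg, dgi, efh, ehi, ghi

giving chain groups C_0 ≅ Z^9, C_1 ≅ Z^27, C_2 ≅ Z^18.

The boundary map ∂_1: C_1 → C_0 sends each edge [p,q] (with p < q) to q − p. For instance
  ∂ef = f − e.
The resulting 9×27 matrix has rank 8, and its Smith normal form has invariant factors (1,1,1,1,1,1,1,1).

∂_2: C_2 → C_1 acts by ∂[p,q,r] = [q,r] − [p,r] + [p,q]. For instance
  ∂bde = de − be + bd,
  ∂aei = ei − ai + ae.
This gives a 27×18 integer matrix of rank 17; reducing to Smith normal form yields diagonal entries (1,1,1,1,1,1,1,1,1,1,1,1,1,1,1,1,1).

Computing H_k = (kernel of ∂_k) / (image of ∂_{k+1}):

  H_0: rank C_0 − rank ∂_1 = 9 − 8 = 1, and the invariant factors of ∂_1 are all 1, so H_0 = Z.
  H_1: rank ker ∂_1 − rank ∂_2 = (27 − 8) − 17 = 2, and the invariant factors of ∂_2 are all 1, so H_1 = Z^2.
  H_2: rank ker ∂_2 − rank ∂_3 = (18 − 17) − 0 = 1, and there is no ∂_3, so H_2 = Z.

(K is a triangulation of the torus T^2.)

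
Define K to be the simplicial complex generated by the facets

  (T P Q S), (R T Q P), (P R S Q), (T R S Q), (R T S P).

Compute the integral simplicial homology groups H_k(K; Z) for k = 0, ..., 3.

Fix the vertex order P < Q < R < S < T and write every simplex with vertices in increasing order. Then dim K = 3 and the simplices of K are:

  0-simplices (5): P, Q, R, S, T
  1-simplices (10): PQ, PR, PS, PT, QR, QS, QT, RS, RT, ST
  2-simplices (10): PQR, PQS, PQT, PRS, PRT, PST, QRS, QRT, QST, RST
  3-simplices (5): PQRS, PQRT, PQST, PRST, QRST

so the chain groups are C_0 ≅ Z^5, C_1 ≅ Z^10, C_2 ≅ Z^10, C_3 ≅ Z^5.

The boundary map ∂_1: C_1 → C_0 maps an edge to its endpoints' difference, ∂[p,q] = q − p. For instance
  ∂QT = T − Q.
As a 5×10 matrix over Z this has rank 4, with invariant factors (1,1,1,1).

The boundary map ∂_2: C_2 → C_1 maps a triangle to the signed sum of its edges. For instance
  ∂QRS = RS − QS + QR,
  ∂PRT = RT − PT + PR.
This gives a 10×10 integer matrix of rank 6; reducing to Smith normal form yields diagonal entries (1,1,1,1,1,1).

∂_3: C_3 → C_2 sends each 3-simplex σ to the alternating sum Σ_i (−1)^i (σ with its i-th vertex removed). For instance
  ∂PQRS = QRS − PRS + PQS − PQR,
  ∂PRST = RST − PST + PRT − PRS.
As a 10×5 matrix over Z this has rank 4, with invariant factors (1,1,1,1).

Computing H_k = (kernel of ∂_k) / (image of ∂_{k+1}):

  H_0: rank C_0 − rank ∂_1 = 5 − 4 = 1, and the invariant factors of ∂_1 are all 1, so H_0 ≅ Z.
  H_1: rank ker ∂_1 − rank ∂_2 = (10 − 4) − 6 = 0, and the invariant factors of ∂_2 are all 1, so H_1 ≅ 0.
  H_2: rank ker ∂_2 − rank ∂_3 = (10 − 6) − 4 = 0, and the invariant factors of ∂_3 are all 1, so H_2 ≅ 0.
  H_3: rank ker ∂_3 − rank ∂_4 = (5 − 4) − 0 = 1, and there is no ∂_4, so H_3 ≅ Z.

(K is a triangulation of the 3-sphere S^3.)

H_0 ≅ Z,  H_1 = 0,  H_2 = 0,  H_3 ≅ Z.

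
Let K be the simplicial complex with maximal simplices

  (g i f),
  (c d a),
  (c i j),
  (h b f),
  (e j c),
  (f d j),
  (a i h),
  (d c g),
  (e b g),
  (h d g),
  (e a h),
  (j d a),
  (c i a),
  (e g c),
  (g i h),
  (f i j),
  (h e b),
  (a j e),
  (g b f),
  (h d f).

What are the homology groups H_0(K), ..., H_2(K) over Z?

H_0 ≅ Z,  H_1 ≅ Z × Z/2,  H_2 = 0.

K has 10 vertices, 30 edges, 20 triangles.
rank ∂_0 = 0, rank ∂_1 = 9 ⇒ b_0 = 10 − 0 − 9 = 1; all invariant factors of ∂_1 are 1 so no torsion. So H_0 ≅ Z.
rank ∂_1 = 9, rank ∂_2 = 20 ⇒ b_1 = 30 − 9 − 20 = 1; ∂_2 has invariant factor(s) [2] giving torsion. So H_1 ≅ Z × Z/2.
rank ∂_2 = 20, rank ∂_3 = 0 ⇒ b_2 = 20 − 20 − 0 = 0. So H_2 ≅ 0.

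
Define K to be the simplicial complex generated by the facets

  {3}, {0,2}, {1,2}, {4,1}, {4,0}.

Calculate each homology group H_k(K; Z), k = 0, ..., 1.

K has 5 vertices, 4 edges.
rank ∂_0 = 0, rank ∂_1 = 3 ⇒ b_0 = 5 − 0 − 3 = 2; all invariant factors of ∂_1 are 1 so no torsion. So H_0 = Z^2.
rank ∂_1 = 3, rank ∂_2 = 0 ⇒ b_1 = 4 − 3 − 0 = 1. So H_1 = Z.

H_0 = Z^2,  H_1 = Z.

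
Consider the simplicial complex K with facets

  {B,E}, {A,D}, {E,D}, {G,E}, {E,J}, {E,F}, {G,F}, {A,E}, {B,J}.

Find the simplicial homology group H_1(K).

Order the vertices as A < B < D < E < F < G < J. Listing each simplex with vertices in this order, K has dimension 1 with simplices:

  0-simplices (7): A, B, D, E, F, G, J
  1-simplices (9): AD, AE, BE, BJ, DE, EF, EG, EJ, FG

Hence C_0 ≅ Z^7, C_1 ≅ Z^9.

∂_1: C_1 → C_0 sends each edge [p,q] (with p < q) to q − p. For instance
  ∂EG = G − E.
The resulting 7×9 matrix has rank 6, and its Smith normal form has invariant factors (1,1,1,1,1,1).

From H_k ≅ ker(∂_k) / im(∂_{k+1}) we obtain:

  H_1: rank ker ∂_1 − rank ∂_2 = (9 − 6) − 0 = 3, and there is no ∂_2, so H_1 ≅ Z^3.

H_1 = Z^3.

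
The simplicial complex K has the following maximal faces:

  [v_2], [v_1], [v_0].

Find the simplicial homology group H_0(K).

Order the vertices as v_0 < v_1 < v_2. Listing each simplex with vertices in this order, K has dimension 0 with simplices:

  0-simplices (3): [v_0], [v_1], [v_2]

so the chain groups are C_0 ≅ Z^3.

Reading off H_k = ker ∂_k / im ∂_{k+1}:

  H_0: rank C_0 − rank ∂_1 = 3 − 0 = 3, and there is no ∂_1, so H_0 = Z^3.

H_0 ≅ Z^3.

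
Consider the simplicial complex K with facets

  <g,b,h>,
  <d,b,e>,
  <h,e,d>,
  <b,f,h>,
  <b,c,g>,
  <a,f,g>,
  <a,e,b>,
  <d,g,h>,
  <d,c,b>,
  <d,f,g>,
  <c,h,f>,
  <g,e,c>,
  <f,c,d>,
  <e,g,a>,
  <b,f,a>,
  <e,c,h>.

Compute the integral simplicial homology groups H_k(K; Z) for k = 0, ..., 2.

Take the total order a < b < c < d < e < f < g < h on the vertex set. Then K (dimension 2) consists of the simplices:

  0-simplices (8): a, b, c, d, e, f, g, h
  1-simplices (24): ab, ae, af, ag, bc, bd, be, bf, bg, bh, cd, ce, cf, cg, ch, de, df, dg, dh, eg, eh, fg, fh, gh
  2-simplices (16): abe, abf, aeg, afg, bcd, bcg, bde, bfh, bgh, cdf, ceg, ceh, cfh, deh, dfg, dgh

so the chain groups are C_0 ≅ Z^8, C_1 ≅ Z^24, C_2 ≅ Z^16.

∂_1: C_1 → C_0 maps an edge to its endpoints' difference, ∂[p,q] = q − p. For instance
  ∂cg = g − c.
This gives a 8×24 integer matrix of rank 7; reducing to Smith normal form yields diagonal entries (1,1,1,1,1,1,1).

The boundary map ∂_2: C_2 → C_1 acts by ∂[p,q,r] = [q,r] − [p,r] + [p,q]. For instance
  ∂bde = de − be + bd,
  ∂aeg = eg − ag + ae.
The 24×16 boundary matrix has rank 15 and Smith normal form diag(1,1,1,1,1,1,1,1,1,1,1,1,1,1,1).

Now H_k = ker ∂_k / im ∂_{k+1}, so:

  H_0: rank C_0 − rank ∂_1 = 8 − 7 = 1, and the invariant factors of ∂_1 are all 1, so H_0 = Z.
  H_1: rank ker ∂_1 − rank ∂_2 = (24 − 7) − 15 = 2, and the invariant factors of ∂_2 are all 1, so H_1 = Z^2.
  H_2: rank ker ∂_2 − rank ∂_3 = (16 − 15) − 0 = 1, and there is no ∂_3, so H_2 = Z.

As a check, the Euler characteristic is 8 − 24 + 16 = 0, which agrees with 1 − 2 + 1 = 0.

H_0 ≅ Z,  H_1 ≅ Z^2,  H_2 ≅ Z.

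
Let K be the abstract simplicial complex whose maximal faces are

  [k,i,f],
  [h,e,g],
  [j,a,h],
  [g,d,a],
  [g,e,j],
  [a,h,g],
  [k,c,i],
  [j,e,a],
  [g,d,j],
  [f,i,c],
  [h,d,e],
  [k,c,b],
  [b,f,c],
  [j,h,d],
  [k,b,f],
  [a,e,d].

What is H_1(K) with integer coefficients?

K has 11 vertices, 24 edges, 16 triangles.
rank ∂_1 = 9, rank ∂_2 = 15 ⇒ b_1 = 24 − 9 − 15 = 0; ∂_2 has invariant factor(s) [2] giving torsion. So H_1 = Z/2Z.

H_1 ≅ Z/2Z.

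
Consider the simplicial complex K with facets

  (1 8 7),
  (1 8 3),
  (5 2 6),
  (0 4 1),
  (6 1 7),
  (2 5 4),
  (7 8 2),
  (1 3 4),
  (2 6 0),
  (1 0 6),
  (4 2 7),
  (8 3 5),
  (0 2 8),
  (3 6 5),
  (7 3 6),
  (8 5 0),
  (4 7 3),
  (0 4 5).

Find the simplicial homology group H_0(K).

H_0 = Z.

We work with the vertex ordering 0 < 1 < 2 < 3 < 4 < 5 < 6 < 7 < 8. The simplices of K, each written with vertices in increasing order, are:

  0-simplices (9): [0], [1], [2], [3], [4], [5], [6], [7], [8]
  1-simplices (27): (27 of them)
  2-simplices (18): [0,1,4], [0,1,6], [0,2,6], [0,2,8], [0,4,5], [0,5,8], [1,3,4], [1,3,8], [1,6,7], [1,7,8], [2,4,5], [2,4,7], [2,5,6], [2,7,8], [3,4,7], [3,5,6], [3,5,8], [3,6,7]

Hence C_0 ≅ Z^9, C_1 ≅ Z^27, C_2 ≅ Z^18.

∂_1: C_1 → C_0 sends each edge [p,q] (with p < q) to q − p. For instance
  ∂[4,5] = [5] − [4].
The resulting 9×27 matrix has rank 8, and its Smith normal form has invariant factors (1,1,1,1,1,1,1,1).

∂_2: C_2 → C_1 sends each 2-simplex [p,q,r] to [q,r] − [p,r] + [p,q]. For instance
  ∂[2,4,7] = [4,7] − [2,7] + [2,4],
  ∂[0,4,5] = [4,5] − [0,5] + [0,4].
This gives a 27×18 integer matrix of rank 18; reducing to Smith normal form yields diagonal entries (1,1,1,1,1,1,1,1,1,1,1,1,1,1,1,1,1,2).

From H_k ≅ ker(∂_k) / im(∂_{k+1}) we obtain:

  H_0: rank C_0 − rank ∂_1 = 9 − 8 = 1, and the invariant factors of ∂_1 are all 1, so H_0 = Z.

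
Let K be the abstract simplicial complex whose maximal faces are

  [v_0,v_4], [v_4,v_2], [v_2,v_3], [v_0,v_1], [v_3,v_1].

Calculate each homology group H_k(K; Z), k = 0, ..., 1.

Take the total order v_0 < v_1 < v_2 < v_3 < v_4 on the vertex set. Then K (dimension 1) consists of the simplices:

  0-simplices (5): [v_0], [v_1], [v_2], [v_3], [v_4]
  1-simplices (5): [v_0,v_1], [v_0,v_4], [v_1,v_3], [v_2,v_3], [v_2,v_4]

giving chain groups C_0 ≅ Z^5, C_1 ≅ Z^5.

∂_1: C_1 → C_0 sends each edge [p,q] (with p < q) to q − p. For instance
  ∂[v_1,v_3] = [v_3] − [v_1].
This gives a 5×5 integer matrix of rank 4; reducing to Smith normal form yields diagonal entries (1,1,1,1).

Computing H_k = (kernel of ∂_k) / (image of ∂_{k+1}):

  H_0: rank C_0 − rank ∂_1 = 5 − 4 = 1, and the invariant factors of ∂_1 are all 1, so H_0 = Z.
  H_1: rank ker ∂_1 − rank ∂_2 = (5 − 4) − 0 = 1, and there is no ∂_2, so H_1 = Z.

As a check, the Euler characteristic is 5 − 5 = 0, which agrees with 1 − 1 = 0.
(K is a triangulation of the circle S^1.)

H_0 ≅ Z,  H_1 ≅ Z.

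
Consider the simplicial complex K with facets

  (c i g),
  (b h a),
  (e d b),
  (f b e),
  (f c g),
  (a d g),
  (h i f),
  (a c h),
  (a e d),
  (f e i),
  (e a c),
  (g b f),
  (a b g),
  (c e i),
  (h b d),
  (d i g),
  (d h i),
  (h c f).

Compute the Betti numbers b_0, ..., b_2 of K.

Order the vertices as a < b < c < d < e < f < g < h < i. Listing each simplex with vertices in this order, K has dimension 2 with simplices:

  0-simplices (9): a, b, c, d, e, f, g, h, i
  1-simplices (27): ab, ac, ad, ae, ag, ah, bd, be, bf, bg, bh, ce, cf, cg, ch, ci, de, dg, dh, di, ef, ei, fg, fh, fi, gi, hi
  2-simplices (18): abg, abh, ace, ach, ade, adg, bde, bdh, bef, bfg, cei, cfg, cfh, cgi, dgi, dhi, efi, fhi

Hence C_0 ≅ Z^9, C_1 ≅ Z^27, C_2 ≅ Z^18.

∂_1: C_1 → C_0 sends each edge [p,q] (with p < q) to q − p. For instance
  ∂bf = f − b.
This gives a 9×27 integer matrix of rank 8; reducing to Smith normal form yields diagonal entries (1,1,1,1,1,1,1,1).

∂_2: C_2 → C_1 sends each 2-simplex [p,q,r] to [q,r] − [p,r] + [p,q]. For instance
  ∂efi = fi − ei + ef,
  ∂dgi = gi − di + dg.
This gives a 27×18 integer matrix of rank 18; reducing to Smith normal form yields diagonal entries (1,1,1,1,1,1,1,1,1,1,1,1,1,1,1,1,1,2).

Computing H_k = (kernel of ∂_k) / (image of ∂_{k+1}):

  H_0: rank C_0 − rank ∂_1 = 9 − 8 = 1, and the invariant factors of ∂_1 are all 1, so H_0 = Z.
  H_1: rank ker ∂_1 − rank ∂_2 = (27 − 8) − 18 = 1, and ∂_2 has invariant factor 2 > 1, so H_1 = Z ⊕ Z/2.
  H_2: rank ker ∂_2 − rank ∂_3 = (18 − 18) − 0 = 0, and there is no ∂_3, so H_2 = 0.

As a check, the Euler characteristic is 9 − 27 + 18 = 0, which agrees with 1 − 1 + 0 = 0.

Hence the Betti numbers are b_0 = 1, b_1 = 1, b_2 = 0.

b_0 = 1, b_1 = 1, b_2 = 0.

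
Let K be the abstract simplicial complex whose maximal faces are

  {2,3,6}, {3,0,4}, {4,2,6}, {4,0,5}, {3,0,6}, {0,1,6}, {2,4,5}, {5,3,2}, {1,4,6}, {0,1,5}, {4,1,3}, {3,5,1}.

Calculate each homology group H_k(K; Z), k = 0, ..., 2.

Take the total order 0 < 1 < 2 < 3 < 4 < 5 < 6 on the vertex set. Then K (dimension 2) consists of the simplices:

  0-simplices (7): [0], [1], [2], [3], [4], [5], [6]
  1-simplices (18): [0,1], [0,3], [0,4], [0,5], [0,6], [1,3], [1,4], [1,5], [1,6], [2,3], [2,4], [2,5], [2,6], [3,4], [3,5], [3,6], [4,5], [4,6]
  2-simplices (12): [0,1,5], [0,1,6], [0,3,4], [0,3,6], [0,4,5], [1,3,4], [1,3,5], [1,4,6], [2,3,5], [2,3,6], [2,4,5], [2,4,6]

giving chain groups C_0 ≅ Z^7, C_1 ≅ Z^18, C_2 ≅ Z^12.

The boundary map ∂_1: C_1 → C_0 maps an edge to its endpoints' difference, ∂[p,q] = q − p.
The resulting 7×18 matrix has rank 6, and its Smith normal form has invariant factors (1,1,1,1,1,1).

∂_2: C_2 → C_1 acts by ∂[p,q,r] = [q,r] − [p,r] + [p,q]. For instance
  ∂[1,4,6] = [4,6] − [1,6] + [1,4],
  ∂[0,3,6] = [3,6] − [0,6] + [0,3].
The resulting 18×12 matrix has rank 12, and its Smith normal form has invariant factors (1,1,1,1,1,1,1,1,1,1,1,2).

Now H_k = ker ∂_k / im ∂_{k+1}, so:

  H_0: rank C_0 − rank ∂_1 = 7 − 6 = 1, and the invariant factors of ∂_1 are all 1, so H_0 = Z.
  H_1: rank ker ∂_1 − rank ∂_2 = (18 − 6) − 12 = 0, and ∂_2 has invariant factor 2 > 1, so H_1 = Z/2.
  H_2: rank ker ∂_2 − rank ∂_3 = (12 − 12) − 0 = 0, and there is no ∂_3, so H_2 = 0.

(K is a triangulation of the real projective plane RP^2.)

H_0 ≅ Z,  H_1 ≅ Z/2,  H_2 = 0.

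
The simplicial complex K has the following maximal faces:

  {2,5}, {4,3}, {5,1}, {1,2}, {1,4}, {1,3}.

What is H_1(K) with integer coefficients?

H_1 = Z^2.

We work with the vertex ordering 1 < 2 < 3 < 4 < 5. The simplices of K, each written with vertices in increasing order, are:

  0-simplices (5): [1], [2], [3], [4], [5]
  1-simplices (6): [1,2], [1,3], [1,4], [1,5], [2,5], [3,4]

Hence C_0 ≅ Z^5, C_1 ≅ Z^6.

The boundary map ∂_1: C_1 → C_0 sends each edge [p,q] (with p < q) to q − p. For instance
  ∂[2,5] = [5] − [2].
The resulting 5×6 matrix has rank 4, and its Smith normal form has invariant factors (1,1,1,1).

Computing H_k = (kernel of ∂_k) / (image of ∂_{k+1}):

  H_1: rank ker ∂_1 − rank ∂_2 = (6 − 4) − 0 = 2, and there is no ∂_2, so H_1 ≅ Z^2.

(K is a triangulation of a wedge of 2 circles.)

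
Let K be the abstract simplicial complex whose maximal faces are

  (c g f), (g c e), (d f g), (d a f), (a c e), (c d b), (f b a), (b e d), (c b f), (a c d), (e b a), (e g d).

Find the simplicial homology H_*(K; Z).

Take the total order a < b < c < d < e < f < g on the vertex set. Then K (dimension 2) consists of the simplices:

  0-simplices (7): a, b, c, d, e, f, g
  1-simplices (18): ab, ac, ad, ae, af, bc, bd, be, bf, cd, ce, cf, cg, de, df, dg, eg, fg
  2-simplices (12): abe, abf, acd, ace, adf, bcd, bcf, bde, ceg, cfg, deg, dfg

Hence C_0 ≅ Z^7, C_1 ≅ Z^18, C_2 ≅ Z^12.

Boundary ∂_1: C_1 → C_0 is given by ∂[p,q] = [q] − [p]. For instance
  ∂ab = b − a.
This gives a 7×18 integer matrix of rank 6; reducing to Smith normal form yields diagonal entries (1,1,1,1,1,1).

The boundary map ∂_2: C_2 → C_1 sends each 2-simplex [p,q,r] to [q,r] − [p,r] + [p,q]. For instance
  ∂bde = de − be + bd,
  ∂cfg = fg − cg + cf.
The 18×12 boundary matrix has rank 12 and Smith normal form diag(1,1,1,1,1,1,1,1,1,1,1,2).

Computing H_k = (kernel of ∂_k) / (image of ∂_{k+1}):

  H_0: rank C_0 − rank ∂_1 = 7 − 6 = 1, and the invariant factors of ∂_1 are all 1, so H_0 ≅ Z.
  H_1: rank ker ∂_1 − rank ∂_2 = (18 − 6) − 12 = 0, and ∂_2 has invariant factor 2 > 1, so H_1 ≅ Z/2.
  H_2: rank ker ∂_2 − rank ∂_3 = (12 − 12) − 0 = 0, and there is no ∂_3, so H_2 ≅ 0.

H_0 ≅ Z,  H_1 ≅ Z/2,  H_2 = 0.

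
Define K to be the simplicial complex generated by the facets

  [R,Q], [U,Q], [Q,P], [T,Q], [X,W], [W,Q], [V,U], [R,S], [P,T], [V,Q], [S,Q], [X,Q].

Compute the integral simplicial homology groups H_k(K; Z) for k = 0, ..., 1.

H_0 ≅ Z,  H_1 ≅ Z^4.

Fix the vertex order P < Q < R < S < T < U < V < W < X and write every simplex with vertices in increasing order. Then dim K = 1 and the simplices of K are:

  0-simplices (9): P, Q, R, S, T, U, V, W, X
  1-simplices (12): PQ, PT, QR, QS, QT, QU, QV, QW, QX, RS, UV, WX

Hence C_0 ≅ Z^9, C_1 ≅ Z^12.

Boundary ∂_1: C_1 → C_0 sends each edge [p,q] (with p < q) to q − p.
This gives a 9×12 integer matrix of rank 8; reducing to Smith normal form yields diagonal entries (1,1,1,1,1,1,1,1).

Computing H_k = (kernel of ∂_k) / (image of ∂_{k+1}):

  H_0: rank C_0 − rank ∂_1 = 9 − 8 = 1, and the invariant factors of ∂_1 are all 1, so H_0 = Z.
  H_1: rank ker ∂_1 − rank ∂_2 = (12 − 8) − 0 = 4, and there is no ∂_2, so H_1 = Z^4.

As a check, the Euler characteristic is 9 − 12 = -3, which agrees with 1 − 4 = -3.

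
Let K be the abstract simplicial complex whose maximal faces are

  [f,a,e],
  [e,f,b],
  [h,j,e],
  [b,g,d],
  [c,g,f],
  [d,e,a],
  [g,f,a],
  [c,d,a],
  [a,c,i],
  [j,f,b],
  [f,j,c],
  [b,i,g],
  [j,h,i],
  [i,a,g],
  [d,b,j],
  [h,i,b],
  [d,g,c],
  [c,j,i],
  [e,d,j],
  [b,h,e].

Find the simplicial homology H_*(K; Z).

H_0 = Z,  H_1 = Z × Z/2,  H_2 = 0.

K has 10 vertices, 30 edges, 20 triangles.
rank ∂_0 = 0, rank ∂_1 = 9 ⇒ b_0 = 10 − 0 − 9 = 1; all invariant factors of ∂_1 are 1 so no torsion. So H_0 = Z.
rank ∂_1 = 9, rank ∂_2 = 20 ⇒ b_1 = 30 − 9 − 20 = 1; ∂_2 has invariant factor(s) [2] giving torsion. So H_1 = Z × Z/2.
rank ∂_2 = 20, rank ∂_3 = 0 ⇒ b_2 = 20 − 20 − 0 = 0. So H_2 = 0.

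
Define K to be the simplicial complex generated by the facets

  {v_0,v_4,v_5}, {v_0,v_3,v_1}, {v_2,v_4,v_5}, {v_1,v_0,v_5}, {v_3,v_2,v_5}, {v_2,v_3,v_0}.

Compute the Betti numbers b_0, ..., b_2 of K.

Fix the vertex order v_0 < v_1 < v_2 < v_3 < v_4 < v_5 and write every simplex with vertices in increasing order. Then dim K = 2 and the simplices of K are:

  0-simplices (6): [v_0], [v_1], [v_2], [v_3], [v_4], [v_5]
  1-simplices (12): [v_0,v_1], [v_0,v_2], [v_0,v_3], [v_0,v_4], [v_0,v_5], [v_1,v_3], [v_1,v_5], [v_2,v_3], [v_2,v_4], [v_2,v_5], [v_3,v_5], [v_4,v_5]
  2-simplices (6): [v_0,v_1,v_3], [v_0,v_1,v_5], [v_0,v_2,v_3], [v_0,v_4,v_5], [v_2,v_3,v_5], [v_2,v_4,v_5]

giving chain groups C_0 ≅ Z^6, C_1 ≅ Z^12, C_2 ≅ Z^6.

∂_1: C_1 → C_0 is given by ∂[p,q] = [q] − [p].
This gives a 6×12 integer matrix of rank 5; reducing to Smith normal form yields diagonal entries (1,1,1,1,1).

∂_2: C_2 → C_1 acts by ∂[p,q,r] = [q,r] − [p,r] + [p,q]. For instance
  ∂[v_0,v_1,v_5] = [v_1,v_5] − [v_0,v_5] + [v_0,v_1],
  ∂[v_0,v_4,v_5] = [v_4,v_5] − [v_0,v_5] + [v_0,v_4].
The resulting 12×6 matrix has rank 6, and its Smith normal form has invariant factors (1,1,1,1,1,1).

Now H_k = ker ∂_k / im ∂_{k+1}, so:

  H_0: rank C_0 − rank ∂_1 = 6 − 5 = 1, and the invariant factors of ∂_1 are all 1, so H_0 = Z.
  H_1: rank ker ∂_1 − rank ∂_2 = (12 − 5) − 6 = 1, and the invariant factors of ∂_2 are all 1, so H_1 = Z.
  H_2: rank ker ∂_2 − rank ∂_3 = (6 − 6) − 0 = 0, and there is no ∂_3, so H_2 = 0.

(K is a triangulation of the cylinder S^1 x I.)

Hence the Betti numbers are b_0 = 1, b_1 = 1, b_2 = 0.

b_0 = 1, b_1 = 1, b_2 = 0.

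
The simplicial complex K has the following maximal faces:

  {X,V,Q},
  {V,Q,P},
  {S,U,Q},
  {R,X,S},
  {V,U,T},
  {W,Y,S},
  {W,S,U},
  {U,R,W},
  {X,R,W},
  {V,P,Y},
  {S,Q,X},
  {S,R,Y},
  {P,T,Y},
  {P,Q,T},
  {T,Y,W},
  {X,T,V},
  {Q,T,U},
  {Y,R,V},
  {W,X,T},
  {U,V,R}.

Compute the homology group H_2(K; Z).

H_2 = 0.

We work with the vertex ordering P < Q < R < S < T < U < V < W < X < Y. The simplices of K, each written with vertices in increasing order, are:

  0-simplices (10): P, Q, R, S, T, U, V, W, X, Y
  1-simplices (30): PQ, PT, PV, PY, QS, QT, QU, QV, QX, RS, RU, RV, RW, RX, RY, SU, SW, SX, SY, TU, TV, TW, TX, TY, UV, UW, VX, VY, WX, WY
  2-simplices (20): PQT, PQV, PTY, PVY, QSU, QSX, QTU, QVX, RSX, RSY, RUV, RUW, RVY, RWX, SUW, SWY, TUV, TVX, TWX, TWY

Hence C_0 ≅ Z^10, C_1 ≅ Z^30, C_2 ≅ Z^20.

The boundary map ∂_1: C_1 → C_0 is given by ∂[p,q] = [q] − [p]. For instance
  ∂RV = V − R.
The 10×30 boundary matrix has rank 9 and Smith normal form diag(1,1,1,1,1,1,1,1,1).

The boundary map ∂_2: C_2 → C_1 maps a triangle to the signed sum of its edges. For instance
  ∂RUV = UV − RV + RU,
  ∂TWY = WY − TY + TW.
The 30×20 boundary matrix has rank 20 and Smith normal form diag(1,1,1,1,1,1,1,1,1,1,1,1,1,1,1,1,1,1,1,2).

Reading off H_k = ker ∂_k / im ∂_{k+1}:

  H_2: rank ker ∂_2 − rank ∂_3 = (20 − 20) − 0 = 0, and there is no ∂_3, so H_2 ≅ 0.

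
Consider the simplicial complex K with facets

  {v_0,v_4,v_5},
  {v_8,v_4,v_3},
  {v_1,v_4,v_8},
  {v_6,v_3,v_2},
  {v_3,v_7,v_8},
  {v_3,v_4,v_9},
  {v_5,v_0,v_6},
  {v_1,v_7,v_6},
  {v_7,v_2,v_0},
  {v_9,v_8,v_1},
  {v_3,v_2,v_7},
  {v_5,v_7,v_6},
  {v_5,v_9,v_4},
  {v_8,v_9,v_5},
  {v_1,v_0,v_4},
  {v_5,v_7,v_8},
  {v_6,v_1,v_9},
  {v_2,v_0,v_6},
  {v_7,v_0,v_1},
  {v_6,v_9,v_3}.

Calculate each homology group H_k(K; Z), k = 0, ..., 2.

H_0 ≅ Z,  H_1 ≅ Z ⊕ Z_2,  H_2 = 0.

Order the vertices as v_0 < v_1 < v_2 < v_3 < v_4 < v_5 < v_6 < v_7 < v_8 < v_9. Listing each simplex with vertices in this order, K has dimension 2 with simplices:

  0-simplices (10): [v_0], [v_1], [v_2], [v_3], [v_4], [v_5], [v_6], [v_7], [v_8], [v_9]
  1-simplices (30): (30 of them)
  2-simplices (20): (20 of them)

giving chain groups C_0 ≅ Z^10, C_1 ≅ Z^30, C_2 ≅ Z^20.

The boundary map ∂_1: C_1 → C_0 is given by ∂[p,q] = [q] − [p]. For instance
  ∂[v_3,v_4] = [v_4] − [v_3].
The resulting 10×30 matrix has rank 9, and its Smith normal form has invariant factors (1,1,1,1,1,1,1,1,1).

Boundary ∂_2: C_2 → C_1 acts by ∂[p,q,r] = [q,r] − [p,r] + [p,q]. For instance
  ∂[v_5,v_7,v_8] = [v_7,v_8] − [v_5,v_8] + [v_5,v_7],
  ∂[v_3,v_4,v_9] = [v_4,v_9] − [v_3,v_9] + [v_3,v_4].
As a 30×20 matrix over Z this has rank 20, with invariant factors (1,1,1,1,1,1,1,1,1,1,1,1,1,1,1,1,1,1,1,2).

Reading off H_k = ker ∂_k / im ∂_{k+1}:

  H_0: rank C_0 − rank ∂_1 = 10 − 9 = 1, and the invariant factors of ∂_1 are all 1, so H_0 = Z.
  H_1: rank ker ∂_1 − rank ∂_2 = (30 − 9) − 20 = 1, and ∂_2 has invariant factor 2 > 1, so H_1 = Z ⊕ Z_2.
  H_2: rank ker ∂_2 − rank ∂_3 = (20 − 20) − 0 = 0, and there is no ∂_3, so H_2 = 0.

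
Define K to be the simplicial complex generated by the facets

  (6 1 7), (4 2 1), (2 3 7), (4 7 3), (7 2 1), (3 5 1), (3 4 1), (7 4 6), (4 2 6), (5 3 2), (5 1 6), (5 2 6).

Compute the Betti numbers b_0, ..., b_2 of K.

Order the vertices as 1 < 2 < 3 < 4 < 5 < 6 < 7. Listing each simplex with vertices in this order, K has dimension 2 with simplices:

  0-simplices (7): [1], [2], [3], [4], [5], [6], [7]
  1-simplices (18): [1,2], [1,3], [1,4], [1,5], [1,6], [1,7], [2,3], [2,4], [2,5], [2,6], [2,7], [3,4], [3,5], [3,7], [4,6], [4,7], [5,6], [6,7]
  2-simplices (12): [1,2,4], [1,2,7], [1,3,4], [1,3,5], [1,5,6], [1,6,7], [2,3,5], [2,3,7], [2,4,6], [2,5,6], [3,4,7], [4,6,7]

giving chain groups C_0 ≅ Z^7, C_1 ≅ Z^18, C_2 ≅ Z^12.

The boundary map ∂_1: C_1 → C_0 is given by ∂[p,q] = [q] − [p]. For instance
  ∂[2,7] = [7] − [2].
This gives a 7×18 integer matrix of rank 6; reducing to Smith normal form yields diagonal entries (1,1,1,1,1,1).

∂_2: C_2 → C_1 acts by ∂[p,q,r] = [q,r] − [p,r] + [p,q]. For instance
  ∂[1,2,4] = [2,4] − [1,4] + [1,2],
  ∂[2,5,6] = [5,6] − [2,6] + [2,5].
This gives a 18×12 integer matrix of rank 12; reducing to Smith normal form yields diagonal entries (1,1,1,1,1,1,1,1,1,1,1,2).

Computing H_k = (kernel of ∂_k) / (image of ∂_{k+1}):

  H_0: rank C_0 − rank ∂_1 = 7 − 6 = 1, and the invariant factors of ∂_1 are all 1, so H_0 = Z.
  H_1: rank ker ∂_1 − rank ∂_2 = (18 − 6) − 12 = 0, and ∂_2 has invariant factor 2 > 1, so H_1 = Z/2.
  H_2: rank ker ∂_2 − rank ∂_3 = (12 − 12) − 0 = 0, and there is no ∂_3, so H_2 = 0.

Hence the Betti numbers are b_0 = 1, b_1 = 0, b_2 = 0.

b_0 = 1, b_1 = 0, b_2 = 0.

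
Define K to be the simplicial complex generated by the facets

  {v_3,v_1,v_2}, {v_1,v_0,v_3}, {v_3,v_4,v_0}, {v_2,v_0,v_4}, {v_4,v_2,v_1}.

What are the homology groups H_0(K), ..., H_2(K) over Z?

Fix the vertex order v_0 < v_1 < v_2 < v_3 < v_4 and write every simplex with vertices in increasing order. Then dim K = 2 and the simplices of K are:

  0-simplices (5): [v_0], [v_1], [v_2], [v_3], [v_4]
  1-simplices (10): [v_0,v_1], [v_0,v_2], [v_0,v_3], [v_0,v_4], [v_1,v_2], [v_1,v_3], [v_1,v_4], [v_2,v_3], [v_2,v_4], [v_3,v_4]
  2-simplices (5): [v_0,v_1,v_3], [v_0,v_2,v_4], [v_0,v_3,v_4], [v_1,v_2,v_3], [v_1,v_2,v_4]

Hence C_0 ≅ Z^5, C_1 ≅ Z^10, C_2 ≅ Z^5.

Boundary ∂_1: C_1 → C_0 is given by ∂[p,q] = [q] − [p]. For instance
  ∂[v_3,v_4] = [v_4] − [v_3].
This gives a 5×10 integer matrix of rank 4; reducing to Smith normal form yields diagonal entries (1,1,1,1).

The boundary map ∂_2: C_2 → C_1 acts by ∂[p,q,r] = [q,r] − [p,r] + [p,q]. For instance
  ∂[v_0,v_3,v_4] = [v_3,v_4] − [v_0,v_4] + [v_0,v_3],
  ∂[v_1,v_2,v_4] = [v_2,v_4] − [v_1,v_4] + [v_1,v_2].
The 10×5 boundary matrix has rank 5 and Smith normal form diag(1,1,1,1,1).

Reading off H_k = ker ∂_k / im ∂_{k+1}:

  H_0: rank C_0 − rank ∂_1 = 5 − 4 = 1, and the invariant factors of ∂_1 are all 1, so H_0 ≅ Z.
  H_1: rank ker ∂_1 − rank ∂_2 = (10 − 4) − 5 = 1, and the invariant factors of ∂_2 are all 1, so H_1 ≅ Z.
  H_2: rank ker ∂_2 − rank ∂_3 = (5 − 5) − 0 = 0, and there is no ∂_3, so H_2 ≅ 0.

As a check, the Euler characteristic is 5 − 10 + 5 = 0, which agrees with 1 − 1 + 0 = 0.

H_0 ≅ Z,  H_1 ≅ Z,  H_2 = 0.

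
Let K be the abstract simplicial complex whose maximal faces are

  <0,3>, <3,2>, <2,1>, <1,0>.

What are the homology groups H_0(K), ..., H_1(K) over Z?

Take the total order 0 < 1 < 2 < 3 on the vertex set. Then K (dimension 1) consists of the simplices:

  0-simplices (4): [0], [1], [2], [3]
  1-simplices (4): [0,1], [0,3], [1,2], [2,3]

so the chain groups are C_0 ≅ Z^4, C_1 ≅ Z^4.

Boundary ∂_1: C_1 → C_0 is given by ∂[p,q] = [q] − [p]. For instance
  ∂[0,1] = [1] − [0].
The resulting 4×4 matrix has rank 3, and its Smith normal form has invariant factors (1,1,1).

From H_k ≅ ker(∂_k) / im(∂_{k+1}) we obtain:

  H_0: rank C_0 − rank ∂_1 = 4 − 3 = 1, and the invariant factors of ∂_1 are all 1, so H_0 = Z.
  H_1: rank ker ∂_1 − rank ∂_2 = (4 − 3) − 0 = 1, and there is no ∂_2, so H_1 = Z.

As a check, the Euler characteristic is 4 − 4 = 0, which agrees with 1 − 1 = 0.

H_0 ≅ Z,  H_1 ≅ Z.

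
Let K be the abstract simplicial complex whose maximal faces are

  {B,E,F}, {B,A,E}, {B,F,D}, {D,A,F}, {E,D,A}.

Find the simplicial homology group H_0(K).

H_0 ≅ Z.

Order the vertices as A < B < D < E < F. Listing each simplex with vertices in this order, K has dimension 2 with simplices:

  0-simplices (5): A, B, D, E, F
  1-simplices (10): AB, AD, AE, AF, BD, BE, BF, DE, DF, EF
  2-simplices (5): ABE, ADE, ADF, BDF, BEF

so the chain groups are C_0 ≅ Z^5, C_1 ≅ Z^10, C_2 ≅ Z^5.

∂_1: C_1 → C_0 sends each edge [p,q] (with p < q) to q − p.
The resulting 5×10 matrix has rank 4, and its Smith normal form has invariant factors (1,1,1,1).

Boundary ∂_2: C_2 → C_1 acts by ∂[p,q,r] = [q,r] − [p,r] + [p,q]. For instance
  ∂ABE = BE − AE + AB,
  ∂ADE = DE − AE + AD.
The resulting 10×5 matrix has rank 5, and its Smith normal form has invariant factors (1,1,1,1,1).

Now H_k = ker ∂_k / im ∂_{k+1}, so:

  H_0: rank C_0 − rank ∂_1 = 5 − 4 = 1, and the invariant factors of ∂_1 are all 1, so H_0 = Z.

(K is a triangulation of the Möbius band.)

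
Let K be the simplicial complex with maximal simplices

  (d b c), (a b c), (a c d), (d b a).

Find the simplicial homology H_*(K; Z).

H_0 ≅ Z,  H_1 = 0,  H_2 ≅ Z.

We work with the vertex ordering a < b < c < d. The simplices of K, each written with vertices in increasing order, are:

  0-simplices (4): a, b, c, d
  1-simplices (6): ab, ac, ad, bc, bd, cd
  2-simplices (4): abc, abd, acd, bcd

Hence C_0 ≅ Z^4, C_1 ≅ Z^6, C_2 ≅ Z^4.

Boundary ∂_1: C_1 → C_0 is given by ∂[p,q] = [q] − [p].
The resulting 4×6 matrix has rank 3, and its Smith normal form has invariant factors (1,1,1).

∂_2: C_2 → C_1 acts by ∂[p,q,r] = [q,r] − [p,r] + [p,q]. For instance
  ∂acd = cd − ad + ac,
  ∂bcd = cd − bd + bc.
The 6×4 boundary matrix has rank 3 and Smith normal form diag(1,1,1).

Now H_k = ker ∂_k / im ∂_{k+1}, so:

  H_0: rank C_0 − rank ∂_1 = 4 − 3 = 1, and the invariant factors of ∂_1 are all 1, so H_0 ≅ Z.
  H_1: rank ker ∂_1 − rank ∂_2 = (6 − 3) − 3 = 0, and the invariant factors of ∂_2 are all 1, so H_1 ≅ 0.
  H_2: rank ker ∂_2 − rank ∂_3 = (4 − 3) − 0 = 1, and there is no ∂_3, so H_2 ≅ Z.

(K is a triangulation of the 2-sphere S^2.)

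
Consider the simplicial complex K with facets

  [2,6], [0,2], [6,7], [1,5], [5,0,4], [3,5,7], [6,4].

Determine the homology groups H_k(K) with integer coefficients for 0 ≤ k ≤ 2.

K has 8 vertices, 11 edges, 2 triangles.
rank ∂_0 = 0, rank ∂_1 = 7 ⇒ b_0 = 8 − 0 − 7 = 1; all invariant factors of ∂_1 are 1 so no torsion. So H_0 ≅ Z.
rank ∂_1 = 7, rank ∂_2 = 2 ⇒ b_1 = 11 − 7 − 2 = 2; all invariant factors of ∂_2 are 1 so no torsion. So H_1 ≅ Z^2.
rank ∂_2 = 2, rank ∂_3 = 0 ⇒ b_2 = 2 − 2 − 0 = 0. So H_2 ≅ 0.

H_0 = Z,  H_1 = Z^2,  H_2 = 0.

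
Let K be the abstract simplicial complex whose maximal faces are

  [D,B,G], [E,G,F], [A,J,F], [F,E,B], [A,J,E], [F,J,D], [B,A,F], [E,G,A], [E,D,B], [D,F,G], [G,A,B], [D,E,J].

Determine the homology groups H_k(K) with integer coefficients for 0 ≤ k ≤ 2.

Order the vertices as A < B < D < E < F < G < J. Listing each simplex with vertices in this order, K has dimension 2 with simplices:

  0-simplices (7): A, B, D, E, F, G, J
  1-simplices (18): AB, AE, AF, AG, AJ, BD, BE, BF, BG, DE, DF, DG, DJ, EF, EG, EJ, FG, FJ
  2-simplices (12): ABF, ABG, AEG, AEJ, AFJ, BDE, BDG, BEF, DEJ, DFG, DFJ, EFG

giving chain groups C_0 ≅ Z^7, C_1 ≅ Z^18, C_2 ≅ Z^12.

Boundary ∂_1: C_1 → C_0 is given by ∂[p,q] = [q] − [p]. For instance
  ∂AF = F − A.
The resulting 7×18 matrix has rank 6, and its Smith normal form has invariant factors (1,1,1,1,1,1).

The boundary map ∂_2: C_2 → C_1 maps a triangle to the signed sum of its edges. For instance
  ∂BEF = EF − BF + BE,
  ∂AFJ = FJ − AJ + AF.
The 18×12 boundary matrix has rank 12 and Smith normal form diag(1,1,1,1,1,1,1,1,1,1,1,2).

Computing H_k = (kernel of ∂_k) / (image of ∂_{k+1}):

  H_0: rank C_0 − rank ∂_1 = 7 − 6 = 1, and the invariant factors of ∂_1 are all 1, so H_0 ≅ Z.
  H_1: rank ker ∂_1 − rank ∂_2 = (18 − 6) − 12 = 0, and ∂_2 has invariant factor 2 > 1, so H_1 ≅ Z/2.
  H_2: rank ker ∂_2 − rank ∂_3 = (12 − 12) − 0 = 0, and there is no ∂_3, so H_2 ≅ 0.

As a check, the Euler characteristic is 7 − 18 + 12 = 1, which agrees with 1 − 0 + 0 = 1.

H_0 ≅ Z,  H_1 ≅ Z/2,  H_2 = 0.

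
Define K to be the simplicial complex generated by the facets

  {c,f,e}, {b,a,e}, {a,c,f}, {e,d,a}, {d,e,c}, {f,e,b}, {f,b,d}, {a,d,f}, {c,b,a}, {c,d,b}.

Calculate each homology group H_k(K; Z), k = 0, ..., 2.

H_0 = Z,  H_1 = Z_2,  H_2 = 0.

We work with the vertex ordering a < b < c < d < e < f. The simplices of K, each written with vertices in increasing order, are:

  0-simplices (6): a, b, c, d, e, f
  1-simplices (15): ab, ac, ad, ae, af, bc, bd, be, bf, cd, ce, cf, de, df, ef
  2-simplices (10): abc, abe, acf, ade, adf, bcd, bdf, bef, cde, cef

Hence C_0 ≅ Z^6, C_1 ≅ Z^15, C_2 ≅ Z^10.

∂_1: C_1 → C_0 is given by ∂[p,q] = [q] − [p]. For instance
  ∂de = e − d.
As a 6×15 matrix over Z this has rank 5, with invariant factors (1,1,1,1,1).

Boundary ∂_2: C_2 → C_1 maps a triangle to the signed sum of its edges. For instance
  ∂bef = ef − bf + be,
  ∂acf = cf − af + ac.
This gives a 15×10 integer matrix of rank 10; reducing to Smith normal form yields diagonal entries (1,1,1,1,1,1,1,1,1,2).

Computing H_k = (kernel of ∂_k) / (image of ∂_{k+1}):

  H_0: rank C_0 − rank ∂_1 = 6 − 5 = 1, and the invariant factors of ∂_1 are all 1, so H_0 ≅ Z.
  H_1: rank ker ∂_1 − rank ∂_2 = (15 − 5) − 10 = 0, and ∂_2 has invariant factor 2 > 1, so H_1 ≅ Z_2.
  H_2: rank ker ∂_2 − rank ∂_3 = (10 − 10) − 0 = 0, and there is no ∂_3, so H_2 ≅ 0.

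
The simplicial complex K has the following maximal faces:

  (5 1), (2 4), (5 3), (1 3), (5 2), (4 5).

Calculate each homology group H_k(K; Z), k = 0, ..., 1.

H_0 ≅ Z,  H_1 ≅ Z^2.

Fix the vertex order 1 < 2 < 3 < 4 < 5 and write every simplex with vertices in increasing order. Then dim K = 1 and the simplices of K are:

  0-simplices (5): [1], [2], [3], [4], [5]
  1-simplices (6): [1,3], [1,5], [2,4], [2,5], [3,5], [4,5]

Hence C_0 ≅ Z^5, C_1 ≅ Z^6.

Boundary ∂_1: C_1 → C_0 is given by ∂[p,q] = [q] − [p].
The 5×6 boundary matrix has rank 4 and Smith normal form diag(1,1,1,1).

Reading off H_k = ker ∂_k / im ∂_{k+1}:

  H_0: rank C_0 − rank ∂_1 = 5 − 4 = 1, and the invariant factors of ∂_1 are all 1, so H_0 ≅ Z.
  H_1: rank ker ∂_1 − rank ∂_2 = (6 − 4) − 0 = 2, and there is no ∂_2, so H_1 ≅ Z^2.

As a check, the Euler characteristic is 5 − 6 = -1, which agrees with 1 − 2 = -1.
(K is a triangulation of a wedge of 2 circles.)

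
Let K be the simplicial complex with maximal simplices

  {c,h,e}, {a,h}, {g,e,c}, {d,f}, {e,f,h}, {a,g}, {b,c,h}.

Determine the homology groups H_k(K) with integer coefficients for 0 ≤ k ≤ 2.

K has 8 vertices, 12 edges, 4 triangles.
rank ∂_0 = 0, rank ∂_1 = 7 ⇒ b_0 = 8 − 0 − 7 = 1; all invariant factors of ∂_1 are 1 so no torsion. So H_0 = Z.
rank ∂_1 = 7, rank ∂_2 = 4 ⇒ b_1 = 12 − 7 − 4 = 1; all invariant factors of ∂_2 are 1 so no torsion. So H_1 = Z.
rank ∂_2 = 4, rank ∂_3 = 0 ⇒ b_2 = 4 − 4 − 0 = 0. So H_2 = 0.

H_0 ≅ Z,  H_1 ≅ Z,  H_2 = 0.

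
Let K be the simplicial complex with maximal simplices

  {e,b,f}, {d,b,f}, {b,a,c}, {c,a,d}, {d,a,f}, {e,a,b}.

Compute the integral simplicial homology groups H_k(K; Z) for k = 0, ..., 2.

H_0 = Z,  H_1 = Z,  H_2 = 0.

Take the total order a < b < c < d < e < f on the vertex set. Then K (dimension 2) consists of the simplices:

  0-simplices (6): a, b, c, d, e, f
  1-simplices (12): ab, ac, ad, ae, af, bc, bd, be, bf, cd, df, ef
  2-simplices (6): abc, abe, acd, adf, bdf, bef

giving chain groups C_0 ≅ Z^6, C_1 ≅ Z^12, C_2 ≅ Z^6.

Boundary ∂_1: C_1 → C_0 is given by ∂[p,q] = [q] − [p].
The resulting 6×12 matrix has rank 5, and its Smith normal form has invariant factors (1,1,1,1,1).

∂_2: C_2 → C_1 sends each 2-simplex [p,q,r] to [q,r] − [p,r] + [p,q]. For instance
  ∂bef = ef − bf + be,
  ∂abe = be − ae + ab.
The resulting 12×6 matrix has rank 6, and its Smith normal form has invariant factors (1,1,1,1,1,1).

Now H_k = ker ∂_k / im ∂_{k+1}, so:

  H_0: rank C_0 − rank ∂_1 = 6 − 5 = 1, and the invariant factors of ∂_1 are all 1, so H_0 ≅ Z.
  H_1: rank ker ∂_1 − rank ∂_2 = (12 − 5) − 6 = 1, and the invariant factors of ∂_2 are all 1, so H_1 ≅ Z.
  H_2: rank ker ∂_2 − rank ∂_3 = (6 − 6) − 0 = 0, and there is no ∂_3, so H_2 ≅ 0.

(K is a triangulation of the cylinder S^1 x I.)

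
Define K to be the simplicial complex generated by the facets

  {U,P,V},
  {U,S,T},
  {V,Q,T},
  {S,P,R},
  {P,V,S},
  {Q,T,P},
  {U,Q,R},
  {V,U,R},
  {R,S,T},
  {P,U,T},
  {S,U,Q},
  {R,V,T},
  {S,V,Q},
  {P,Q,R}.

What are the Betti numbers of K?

K has 7 vertices, 21 edges, 14 triangles.
rank ∂_0 = 0, rank ∂_1 = 6 ⇒ b_0 = 7 − 0 − 6 = 1; all invariant factors of ∂_1 are 1 so no torsion. So H_0 ≅ Z.
rank ∂_1 = 6, rank ∂_2 = 13 ⇒ b_1 = 21 − 6 − 13 = 2; all invariant factors of ∂_2 are 1 so no torsion. So H_1 ≅ Z^2.
rank ∂_2 = 13, rank ∂_3 = 0 ⇒ b_2 = 14 − 13 − 0 = 1. So H_2 ≅ Z.

b_0 = 1, b_1 = 2, b_2 = 1.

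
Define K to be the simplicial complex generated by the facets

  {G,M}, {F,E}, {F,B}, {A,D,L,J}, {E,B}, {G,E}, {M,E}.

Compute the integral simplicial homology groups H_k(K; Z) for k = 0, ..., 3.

H_0 = Z^2,  H_1 = Z^2,  H_2 = 0,  H_3 = 0.

Take the total order A < B < D < E < F < G < J < L < M on the vertex set. Then K (dimension 3) consists of the simplices:

  0-simplices (9): A, B, D, E, F, G, J, L, M
  1-simplices (12): AD, AJ, AL, BE, BF, DJ, DL, EF, EG, EM, GM, JL
  2-simplices (4): ADJ, ADL, AJL, DJL
  3-simplices (1): ADJL

Hence C_0 ≅ Z^9, C_1 ≅ Z^12, C_2 ≅ Z^4, C_3 ≅ Z^1.

Boundary ∂_1: C_1 → C_0 sends each edge [p,q] (with p < q) to q − p.
This gives a 9×12 integer matrix of rank 7; reducing to Smith normal form yields diagonal entries (1,1,1,1,1,1,1).

∂_2: C_2 → C_1 maps a triangle to the signed sum of its edges. For instance
  ∂ADL = DL − AL + AD,
  ∂DJL = JL − DL + DJ.
As a 12×4 matrix over Z this has rank 3, with invariant factors (1,1,1).

Boundary ∂_3: C_3 → C_2 sends each 3-simplex σ to the alternating sum Σ_i (−1)^i (σ with its i-th vertex removed). For instance
  ∂ADJL = DJL − AJL + ADL − ADJ.
The 4×1 boundary matrix has rank 1 and Smith normal form diag(1).

From H_k ≅ ker(∂_k) / im(∂_{k+1}) we obtain:

  H_0: rank C_0 − rank ∂_1 = 9 − 7 = 2, and the invariant factors of ∂_1 are all 1, so H_0 ≅ Z^2.
  H_1: rank ker ∂_1 − rank ∂_2 = (12 − 7) − 3 = 2, and the invariant factors of ∂_2 are all 1, so H_1 ≅ Z^2.
  H_2: rank ker ∂_2 − rank ∂_3 = (4 − 3) − 1 = 0, and the invariant factors of ∂_3 are all 1, so H_2 ≅ 0.
  H_3: rank ker ∂_3 − rank ∂_4 = (1 − 1) − 0 = 0, and there is no ∂_4, so H_3 ≅ 0.

(K is a triangulation of the disjoint union of a wedge of 2 circles and the 3-simplex.)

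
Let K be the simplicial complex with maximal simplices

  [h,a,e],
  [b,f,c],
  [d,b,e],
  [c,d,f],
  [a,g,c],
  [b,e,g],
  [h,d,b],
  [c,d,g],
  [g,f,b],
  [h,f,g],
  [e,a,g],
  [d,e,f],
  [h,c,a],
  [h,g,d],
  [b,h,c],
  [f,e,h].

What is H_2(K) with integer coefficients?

Fix the vertex order a < b < c < d < e < f < g < h and write every simplex with vertices in increasing order. Then dim K = 2 and the simplices of K are:

  0-simplices (8): a, b, c, d, e, f, g, h
  1-simplices (24): ac, ae, ag, ah, bc, bd, be, bf, bg, bh, cd, cf, cg, ch, de, df, dg, dh, ef, eg, eh, fg, fh, gh
  2-simplices (16): acg, ach, aeg, aeh, bcf, bch, bde, bdh, beg, bfg, cdf, cdg, def, dgh, efh, fgh

giving chain groups C_0 ≅ Z^8, C_1 ≅ Z^24, C_2 ≅ Z^16.

Boundary ∂_1: C_1 → C_0 maps an edge to its endpoints' difference, ∂[p,q] = q − p. For instance
  ∂fh = h − f.
The resulting 8×24 matrix has rank 7, and its Smith normal form has invariant factors (1,1,1,1,1,1,1).

Boundary ∂_2: C_2 → C_1 maps a triangle to the signed sum of its edges. For instance
  ∂cdg = dg − cg + cd,
  ∂efh = fh − eh + ef.
As a 24×16 matrix over Z this has rank 15, with invariant factors (1,1,1,1,1,1,1,1,1,1,1,1,1,1,1).

From H_k ≅ ker(∂_k) / im(∂_{k+1}) we obtain:

  H_2: rank ker ∂_2 − rank ∂_3 = (16 − 15) − 0 = 1, and there is no ∂_3, so H_2 ≅ Z.

(K is a triangulation of the torus T^2.)

H_2 ≅ Z.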